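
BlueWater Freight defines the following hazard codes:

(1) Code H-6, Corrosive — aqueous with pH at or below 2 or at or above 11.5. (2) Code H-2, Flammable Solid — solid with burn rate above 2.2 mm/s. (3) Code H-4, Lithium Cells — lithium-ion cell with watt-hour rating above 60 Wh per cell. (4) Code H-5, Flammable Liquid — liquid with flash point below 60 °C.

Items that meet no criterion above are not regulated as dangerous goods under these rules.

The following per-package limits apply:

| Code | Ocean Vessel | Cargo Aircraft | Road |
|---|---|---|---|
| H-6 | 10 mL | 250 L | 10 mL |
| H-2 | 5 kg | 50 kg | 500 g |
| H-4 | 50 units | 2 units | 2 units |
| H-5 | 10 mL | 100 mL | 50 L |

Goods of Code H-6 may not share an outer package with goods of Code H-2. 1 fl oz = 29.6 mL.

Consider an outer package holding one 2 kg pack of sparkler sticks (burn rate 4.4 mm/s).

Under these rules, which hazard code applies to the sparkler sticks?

Code H-2

With burn rate 4.4 mm/s (> 2.2 mm/s), the sparkler sticks fall in Code H-2.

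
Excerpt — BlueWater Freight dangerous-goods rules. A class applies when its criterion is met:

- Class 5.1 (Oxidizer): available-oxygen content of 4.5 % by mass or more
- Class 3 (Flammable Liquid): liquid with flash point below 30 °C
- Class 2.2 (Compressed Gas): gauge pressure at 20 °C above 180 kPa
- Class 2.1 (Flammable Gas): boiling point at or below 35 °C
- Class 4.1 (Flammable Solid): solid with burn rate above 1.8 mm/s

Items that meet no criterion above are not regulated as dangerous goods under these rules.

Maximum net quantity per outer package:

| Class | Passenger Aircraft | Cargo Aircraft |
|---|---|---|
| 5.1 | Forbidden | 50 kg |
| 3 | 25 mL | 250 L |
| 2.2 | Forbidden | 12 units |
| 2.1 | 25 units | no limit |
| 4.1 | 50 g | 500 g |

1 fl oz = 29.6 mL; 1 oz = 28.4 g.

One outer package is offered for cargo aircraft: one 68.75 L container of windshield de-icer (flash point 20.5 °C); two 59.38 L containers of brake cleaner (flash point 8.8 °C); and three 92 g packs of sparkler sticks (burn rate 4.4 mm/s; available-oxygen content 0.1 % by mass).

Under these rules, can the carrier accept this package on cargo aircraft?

Yes

Flash point 20.5 °C meets the Class 3 criterion (Flammable Liquid), so the windshield de-icer is Class 3.
With flash point 8.8 °C (< 30 °C), the brake cleaner falls in Class 3.
Burn rate 4.4 mm/s meets the Class 4.1 criterion (Flammable Solid), so the sparkler sticks are Class 4.1.
Total Class 3: 68.75 L + (two 59.38 L containers = 118.76 L) = 187.51 L.
187.51 L ≤ 250 L (cargo aircraft limit, Class 3) — within limit.
Class 4.1 quantity: three 92 g packs = 276 g.
That is within the Class 4.1 cargo aircraft limit of 500 g.
Every hazard class is within its cargo aircraft limit and no segregation rule is violated.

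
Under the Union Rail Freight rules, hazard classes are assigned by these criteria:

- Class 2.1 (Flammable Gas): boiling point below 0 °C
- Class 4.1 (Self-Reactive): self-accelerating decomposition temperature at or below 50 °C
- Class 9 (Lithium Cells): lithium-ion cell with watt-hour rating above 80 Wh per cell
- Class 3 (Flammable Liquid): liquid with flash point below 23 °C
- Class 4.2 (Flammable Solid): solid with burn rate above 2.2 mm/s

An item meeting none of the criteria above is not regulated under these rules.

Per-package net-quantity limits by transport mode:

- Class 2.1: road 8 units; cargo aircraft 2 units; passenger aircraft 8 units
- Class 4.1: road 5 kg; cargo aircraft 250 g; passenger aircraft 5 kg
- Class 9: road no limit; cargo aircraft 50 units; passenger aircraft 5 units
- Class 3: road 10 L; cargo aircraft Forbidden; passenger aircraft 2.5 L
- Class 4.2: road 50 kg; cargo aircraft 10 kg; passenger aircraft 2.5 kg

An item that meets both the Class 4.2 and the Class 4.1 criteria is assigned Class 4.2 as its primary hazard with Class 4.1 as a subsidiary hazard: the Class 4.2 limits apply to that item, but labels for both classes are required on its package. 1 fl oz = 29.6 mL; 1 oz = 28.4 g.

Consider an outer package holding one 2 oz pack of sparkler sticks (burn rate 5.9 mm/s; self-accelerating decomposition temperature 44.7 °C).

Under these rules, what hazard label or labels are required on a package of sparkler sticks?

Burn rate 5.9 mm/s meets the Class 4.2 criterion (Flammable Solid), so the sparkler sticks are Class 4.2.
The sparkler sticks have self-accelerating decomposition temperature 44.7 °C, which is ≤ 50 °C, so they are Class 4.1 (Self-Reactive).
By the precedence rule Class 4.2 is primary and Class 4.1 is subsidiary, and that rule requires both labels on the package.

Class 4.1 and 4.2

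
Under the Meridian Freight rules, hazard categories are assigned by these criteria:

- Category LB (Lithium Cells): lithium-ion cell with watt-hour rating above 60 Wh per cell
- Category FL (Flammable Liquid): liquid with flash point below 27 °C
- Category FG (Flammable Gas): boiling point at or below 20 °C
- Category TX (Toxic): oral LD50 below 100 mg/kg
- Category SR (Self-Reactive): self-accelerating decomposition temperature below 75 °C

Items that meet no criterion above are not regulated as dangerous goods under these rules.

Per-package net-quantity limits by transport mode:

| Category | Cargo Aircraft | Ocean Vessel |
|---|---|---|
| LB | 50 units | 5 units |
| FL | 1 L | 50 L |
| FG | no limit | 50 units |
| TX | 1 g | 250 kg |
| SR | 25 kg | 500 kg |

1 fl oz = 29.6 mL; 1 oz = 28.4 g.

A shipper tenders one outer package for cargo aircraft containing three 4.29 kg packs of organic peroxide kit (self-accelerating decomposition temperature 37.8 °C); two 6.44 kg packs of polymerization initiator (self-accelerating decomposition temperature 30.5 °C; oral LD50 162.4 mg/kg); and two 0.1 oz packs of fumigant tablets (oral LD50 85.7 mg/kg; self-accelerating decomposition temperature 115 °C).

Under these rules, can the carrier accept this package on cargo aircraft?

No

Organic peroxide kit: self-accelerating decomposition temperature 37.8 °C < 75 °C → Category SR (Self-Reactive).
The polymerization initiator has self-accelerating decomposition temperature 30.5 °C, which is < 75 °C, so it is Category SR (Self-Reactive).
With oral LD50 85.7 mg/kg (< 100 mg/kg), the fumigant tablets fall in Category TX.
Category SR net quantity: (three 4.29 kg packs = 12.87 kg) + (two 6.44 kg packs = 12.88 kg) = 25.75 kg.
25.75 kg > 25 kg (cargo aircraft limit, Category SR) — over the limit.
Category TX quantity: two 0.1 oz packs = 5.68 g.
That exceeds the Category TX cargo aircraft limit of 1 g.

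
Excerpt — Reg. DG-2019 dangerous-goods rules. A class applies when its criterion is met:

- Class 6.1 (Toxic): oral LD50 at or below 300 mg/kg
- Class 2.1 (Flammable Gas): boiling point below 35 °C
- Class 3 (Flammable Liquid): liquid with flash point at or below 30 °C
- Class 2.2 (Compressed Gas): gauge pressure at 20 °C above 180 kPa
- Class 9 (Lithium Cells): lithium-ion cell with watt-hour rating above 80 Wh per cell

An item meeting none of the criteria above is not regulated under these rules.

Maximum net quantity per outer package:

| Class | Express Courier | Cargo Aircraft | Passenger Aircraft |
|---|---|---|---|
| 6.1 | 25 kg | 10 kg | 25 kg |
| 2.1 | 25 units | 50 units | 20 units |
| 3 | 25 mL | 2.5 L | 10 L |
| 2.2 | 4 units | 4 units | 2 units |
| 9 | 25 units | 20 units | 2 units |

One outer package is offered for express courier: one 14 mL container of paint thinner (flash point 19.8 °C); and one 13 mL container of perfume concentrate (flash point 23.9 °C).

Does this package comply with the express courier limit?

No

With flash point 19.8 °C (≤ 30 °C), the paint thinner falls in Class 3.
Flash point 23.9 °C meets the Class 3 criterion (Flammable Liquid), so the perfume concentrate is Class 3.
Total Class 3: 14 mL + 13 mL = 27 mL.
That exceeds the Class 3 express courier limit of 25 mL.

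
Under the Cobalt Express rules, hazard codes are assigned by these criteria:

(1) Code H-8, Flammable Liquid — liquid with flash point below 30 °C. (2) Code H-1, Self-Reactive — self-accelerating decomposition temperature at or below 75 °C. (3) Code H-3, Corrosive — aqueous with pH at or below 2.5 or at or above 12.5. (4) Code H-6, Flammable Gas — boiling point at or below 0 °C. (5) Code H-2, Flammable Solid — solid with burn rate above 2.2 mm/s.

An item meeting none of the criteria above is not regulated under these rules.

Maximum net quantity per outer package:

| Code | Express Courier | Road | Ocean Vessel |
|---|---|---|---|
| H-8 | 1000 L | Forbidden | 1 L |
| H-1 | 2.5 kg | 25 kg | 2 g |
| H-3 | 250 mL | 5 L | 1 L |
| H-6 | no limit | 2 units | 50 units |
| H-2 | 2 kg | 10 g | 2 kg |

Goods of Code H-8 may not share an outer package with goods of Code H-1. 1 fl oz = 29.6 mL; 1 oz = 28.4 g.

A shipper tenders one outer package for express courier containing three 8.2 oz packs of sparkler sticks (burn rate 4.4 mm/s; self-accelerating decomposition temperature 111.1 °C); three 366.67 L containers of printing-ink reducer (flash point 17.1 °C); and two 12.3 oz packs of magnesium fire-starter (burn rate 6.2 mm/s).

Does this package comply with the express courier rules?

No

With burn rate 4.4 mm/s (> 2.2 mm/s), the sparkler sticks fall in Code H-2.
Printing-ink reducer: flash point 17.1 °C < 30 °C → Code H-8 (Flammable Liquid).
Magnesium fire-starter: burn rate 6.2 mm/s > 2.2 mm/s → Code H-2 (Flammable Solid).
Total Code H-2: (three 8.2 oz packs = 698.64 g) + (two 12.3 oz packs = 698.64 g) = 1397.28 g.
1397.28 g ≤ 2 kg (express courier limit, Code H-2) — within limit.
Code H-8 quantity: three 366.67 L containers = 1100.01 L.
1100.01 L exceeds the express courier limit of 1000 L for Code H-8.
The segregation rule (Code H-8 with Code H-1) does not apply to Code H-2 with Code H-8.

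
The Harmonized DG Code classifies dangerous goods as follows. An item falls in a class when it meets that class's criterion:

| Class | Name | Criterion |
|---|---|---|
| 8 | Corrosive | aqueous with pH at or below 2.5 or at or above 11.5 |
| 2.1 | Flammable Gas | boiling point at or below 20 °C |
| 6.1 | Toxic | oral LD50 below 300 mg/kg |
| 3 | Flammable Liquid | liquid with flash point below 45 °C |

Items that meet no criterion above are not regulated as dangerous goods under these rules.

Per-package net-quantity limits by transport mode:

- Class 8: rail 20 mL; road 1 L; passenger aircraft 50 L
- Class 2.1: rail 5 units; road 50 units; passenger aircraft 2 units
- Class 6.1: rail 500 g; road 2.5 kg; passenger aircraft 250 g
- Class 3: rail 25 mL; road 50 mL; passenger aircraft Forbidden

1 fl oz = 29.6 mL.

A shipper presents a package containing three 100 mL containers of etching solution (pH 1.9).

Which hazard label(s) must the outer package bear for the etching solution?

Class 8

pH 1.9 meets the Class 8 criterion (Corrosive), so the etching solution is Class 8.
Only the Class 8 label is required.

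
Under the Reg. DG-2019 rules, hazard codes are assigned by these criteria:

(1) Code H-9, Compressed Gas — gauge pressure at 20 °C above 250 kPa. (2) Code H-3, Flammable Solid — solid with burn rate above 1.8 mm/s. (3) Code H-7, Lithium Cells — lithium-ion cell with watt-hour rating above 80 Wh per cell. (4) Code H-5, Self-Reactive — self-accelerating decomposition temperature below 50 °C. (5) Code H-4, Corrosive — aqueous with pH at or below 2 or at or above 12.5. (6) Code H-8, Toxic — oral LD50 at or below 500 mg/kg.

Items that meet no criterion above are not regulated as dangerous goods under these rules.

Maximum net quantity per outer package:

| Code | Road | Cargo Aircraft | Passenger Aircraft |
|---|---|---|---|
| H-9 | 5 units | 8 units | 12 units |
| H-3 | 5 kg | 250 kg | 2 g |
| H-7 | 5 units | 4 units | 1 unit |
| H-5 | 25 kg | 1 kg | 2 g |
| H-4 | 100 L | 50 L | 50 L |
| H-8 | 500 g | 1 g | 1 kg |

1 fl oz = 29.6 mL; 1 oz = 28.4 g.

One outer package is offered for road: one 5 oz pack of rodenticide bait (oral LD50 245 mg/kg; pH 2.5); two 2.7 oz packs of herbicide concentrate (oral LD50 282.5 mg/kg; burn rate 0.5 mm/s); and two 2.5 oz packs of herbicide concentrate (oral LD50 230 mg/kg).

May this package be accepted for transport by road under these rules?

Yes

Rodenticide bait: oral LD50 245 mg/kg ≤ 500 mg/kg → Code H-8 (Toxic).
Oral LD50 282.5 mg/kg meets the Code H-8 criterion (Toxic), so the herbicide concentrate is Code H-8.
With oral LD50 230 mg/kg (≤ 500 mg/kg), the herbicide concentrate falls in Code H-8.
Total Code H-8: (one 5 oz pack = 142 g) + (two 2.7 oz packs = 153.36 g) + (two 2.5 oz packs = 142 g) = 437.36 g.
437.36 g is within the road limit of 500 g for Code H-8.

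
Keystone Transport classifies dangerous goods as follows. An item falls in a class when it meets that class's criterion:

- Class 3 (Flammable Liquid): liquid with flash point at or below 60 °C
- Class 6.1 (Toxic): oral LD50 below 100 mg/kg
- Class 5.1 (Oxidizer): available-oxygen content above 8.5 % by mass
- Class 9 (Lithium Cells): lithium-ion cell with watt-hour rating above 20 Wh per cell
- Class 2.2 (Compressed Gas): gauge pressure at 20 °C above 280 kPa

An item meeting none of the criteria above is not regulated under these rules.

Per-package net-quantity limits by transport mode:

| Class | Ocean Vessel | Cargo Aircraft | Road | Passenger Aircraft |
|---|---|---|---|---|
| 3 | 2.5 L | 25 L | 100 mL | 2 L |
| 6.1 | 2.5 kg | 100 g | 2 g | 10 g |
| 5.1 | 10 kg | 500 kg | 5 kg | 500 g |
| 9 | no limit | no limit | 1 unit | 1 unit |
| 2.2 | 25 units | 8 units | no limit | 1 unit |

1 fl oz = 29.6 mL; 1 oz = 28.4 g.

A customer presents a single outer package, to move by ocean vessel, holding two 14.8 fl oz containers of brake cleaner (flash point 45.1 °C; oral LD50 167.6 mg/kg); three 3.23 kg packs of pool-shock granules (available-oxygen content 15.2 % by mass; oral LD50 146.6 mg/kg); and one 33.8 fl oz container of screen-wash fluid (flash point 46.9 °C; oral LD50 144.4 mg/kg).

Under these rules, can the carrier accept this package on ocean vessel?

Brake cleaner: flash point 45.1 °C ≤ 60 °C → Class 3 (Flammable Liquid).
With available-oxygen content 15.2 % by mass (> 8.5 % by mass), the pool-shock granules fall in Class 5.1.
Screen-wash fluid: flash point 46.9 °C ≤ 60 °C → Class 3 (Flammable Liquid).
Class 3 net quantity: (two 14.8 fl oz containers = 876.16 mL) + (one 33.8 fl oz container = 1000.48 mL) = 1876.64 mL.
That is within the Class 3 ocean vessel limit of 2.5 L.
Class 5.1 quantity: three 3.23 kg packs = 9.69 kg.
9.69 kg is within the ocean vessel limit of 10 kg for Class 5.1.
Every hazard class is within its ocean vessel limit and no segregation rule is violated.

Yes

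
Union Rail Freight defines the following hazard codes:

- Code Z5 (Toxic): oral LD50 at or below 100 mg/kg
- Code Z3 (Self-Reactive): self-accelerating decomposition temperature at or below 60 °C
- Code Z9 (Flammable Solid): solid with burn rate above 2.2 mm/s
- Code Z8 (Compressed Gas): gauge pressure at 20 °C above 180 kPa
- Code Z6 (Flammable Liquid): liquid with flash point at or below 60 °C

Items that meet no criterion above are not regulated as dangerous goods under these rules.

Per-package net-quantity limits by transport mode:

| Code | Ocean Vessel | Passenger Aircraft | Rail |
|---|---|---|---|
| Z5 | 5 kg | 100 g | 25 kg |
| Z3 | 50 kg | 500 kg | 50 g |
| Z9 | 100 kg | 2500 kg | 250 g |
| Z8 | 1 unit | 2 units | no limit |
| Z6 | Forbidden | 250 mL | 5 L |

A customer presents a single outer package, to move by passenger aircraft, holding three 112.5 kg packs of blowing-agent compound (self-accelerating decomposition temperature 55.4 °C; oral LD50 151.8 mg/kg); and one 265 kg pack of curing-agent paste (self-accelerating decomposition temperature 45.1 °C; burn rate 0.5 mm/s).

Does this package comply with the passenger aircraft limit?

No

With self-accelerating decomposition temperature 55.4 °C (≤ 60 °C), the blowing-agent compound falls in Code Z3.
With self-accelerating decomposition temperature 45.1 °C (≤ 60 °C), the curing-agent paste falls in Code Z3.
Total Code Z3: (three 112.5 kg packs = 337.5 kg) + 265 kg = 602.5 kg.
602.5 kg > 500 kg (passenger aircraft limit, Code Z3) — over the limit.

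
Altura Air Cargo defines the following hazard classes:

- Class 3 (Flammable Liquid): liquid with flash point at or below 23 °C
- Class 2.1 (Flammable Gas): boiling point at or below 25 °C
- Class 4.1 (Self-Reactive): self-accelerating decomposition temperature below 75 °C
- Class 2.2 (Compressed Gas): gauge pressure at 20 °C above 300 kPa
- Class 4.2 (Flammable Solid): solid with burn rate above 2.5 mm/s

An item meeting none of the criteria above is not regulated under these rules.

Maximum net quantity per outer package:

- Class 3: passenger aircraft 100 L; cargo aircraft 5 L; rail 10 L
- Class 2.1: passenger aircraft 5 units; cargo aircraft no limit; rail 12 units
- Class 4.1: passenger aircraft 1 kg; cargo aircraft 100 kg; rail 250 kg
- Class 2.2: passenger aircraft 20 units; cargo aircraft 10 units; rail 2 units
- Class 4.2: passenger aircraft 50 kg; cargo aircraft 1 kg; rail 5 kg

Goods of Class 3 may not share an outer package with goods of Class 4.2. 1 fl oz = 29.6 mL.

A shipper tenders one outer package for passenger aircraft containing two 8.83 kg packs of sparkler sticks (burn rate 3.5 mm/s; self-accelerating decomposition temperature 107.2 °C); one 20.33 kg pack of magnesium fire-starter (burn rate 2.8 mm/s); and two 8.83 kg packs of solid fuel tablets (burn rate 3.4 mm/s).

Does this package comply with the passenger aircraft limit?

No

The sparkler sticks have burn rate 3.5 mm/s, which is > 2.5 mm/s, so they are Class 4.2 (Flammable Solid).
Burn rate 2.8 mm/s meets the Class 4.2 criterion (Flammable Solid), so the magnesium fire-starter is Class 4.2.
Burn rate 3.4 mm/s meets the Class 4.2 criterion (Flammable Solid), so the solid fuel tablets are Class 4.2.
Total Class 4.2: (two 8.83 kg packs = 17.66 kg) + 20.33 kg + (two 8.83 kg packs = 17.66 kg) = 55.65 kg.
55.65 kg exceeds the passenger aircraft limit of 50 kg for Class 4.2.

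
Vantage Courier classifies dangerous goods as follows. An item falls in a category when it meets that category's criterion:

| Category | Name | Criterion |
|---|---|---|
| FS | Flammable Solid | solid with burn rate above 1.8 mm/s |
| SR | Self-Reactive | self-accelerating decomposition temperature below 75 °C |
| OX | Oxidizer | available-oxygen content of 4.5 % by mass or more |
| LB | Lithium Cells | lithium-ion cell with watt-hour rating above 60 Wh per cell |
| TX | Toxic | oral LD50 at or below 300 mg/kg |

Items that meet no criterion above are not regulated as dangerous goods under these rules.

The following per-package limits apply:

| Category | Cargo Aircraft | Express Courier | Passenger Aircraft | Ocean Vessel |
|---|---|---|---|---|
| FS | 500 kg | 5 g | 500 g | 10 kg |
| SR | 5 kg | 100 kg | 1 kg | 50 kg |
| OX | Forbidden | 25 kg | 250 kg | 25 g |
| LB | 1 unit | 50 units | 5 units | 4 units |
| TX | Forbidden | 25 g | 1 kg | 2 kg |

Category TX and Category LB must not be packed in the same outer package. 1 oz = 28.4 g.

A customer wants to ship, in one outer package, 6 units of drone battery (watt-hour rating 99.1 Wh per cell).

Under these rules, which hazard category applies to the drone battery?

The drone battery has watt-hour rating 99.1 Wh per cell, which is > 60 Wh per cell, so it is Category LB (Lithium Cells).

Category LB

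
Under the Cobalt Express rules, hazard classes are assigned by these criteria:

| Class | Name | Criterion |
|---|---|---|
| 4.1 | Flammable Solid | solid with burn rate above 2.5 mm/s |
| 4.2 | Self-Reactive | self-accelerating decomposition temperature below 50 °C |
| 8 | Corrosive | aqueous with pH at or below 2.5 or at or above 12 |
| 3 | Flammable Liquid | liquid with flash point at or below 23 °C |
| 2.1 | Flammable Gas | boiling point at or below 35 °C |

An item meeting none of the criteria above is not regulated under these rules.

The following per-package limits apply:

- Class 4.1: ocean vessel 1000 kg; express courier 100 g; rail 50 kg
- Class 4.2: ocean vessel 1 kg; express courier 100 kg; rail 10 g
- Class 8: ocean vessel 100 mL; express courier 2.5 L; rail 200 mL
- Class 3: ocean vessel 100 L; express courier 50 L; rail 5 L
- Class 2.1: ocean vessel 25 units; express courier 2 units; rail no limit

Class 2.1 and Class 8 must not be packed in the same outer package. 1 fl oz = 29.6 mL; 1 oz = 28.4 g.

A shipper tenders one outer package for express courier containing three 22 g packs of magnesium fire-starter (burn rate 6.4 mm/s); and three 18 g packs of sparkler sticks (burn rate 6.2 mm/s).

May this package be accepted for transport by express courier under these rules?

Burn rate 6.4 mm/s meets the Class 4.1 criterion (Flammable Solid), so the magnesium fire-starter is Class 4.1.
Burn rate 6.2 mm/s meets the Class 4.1 criterion (Flammable Solid), so the sparkler sticks are Class 4.1.
Class 4.1 net quantity: (three 22 g packs = 66 g) + (three 18 g packs = 54 g) = 120 g.
That exceeds the Class 4.1 express courier limit of 100 g.

No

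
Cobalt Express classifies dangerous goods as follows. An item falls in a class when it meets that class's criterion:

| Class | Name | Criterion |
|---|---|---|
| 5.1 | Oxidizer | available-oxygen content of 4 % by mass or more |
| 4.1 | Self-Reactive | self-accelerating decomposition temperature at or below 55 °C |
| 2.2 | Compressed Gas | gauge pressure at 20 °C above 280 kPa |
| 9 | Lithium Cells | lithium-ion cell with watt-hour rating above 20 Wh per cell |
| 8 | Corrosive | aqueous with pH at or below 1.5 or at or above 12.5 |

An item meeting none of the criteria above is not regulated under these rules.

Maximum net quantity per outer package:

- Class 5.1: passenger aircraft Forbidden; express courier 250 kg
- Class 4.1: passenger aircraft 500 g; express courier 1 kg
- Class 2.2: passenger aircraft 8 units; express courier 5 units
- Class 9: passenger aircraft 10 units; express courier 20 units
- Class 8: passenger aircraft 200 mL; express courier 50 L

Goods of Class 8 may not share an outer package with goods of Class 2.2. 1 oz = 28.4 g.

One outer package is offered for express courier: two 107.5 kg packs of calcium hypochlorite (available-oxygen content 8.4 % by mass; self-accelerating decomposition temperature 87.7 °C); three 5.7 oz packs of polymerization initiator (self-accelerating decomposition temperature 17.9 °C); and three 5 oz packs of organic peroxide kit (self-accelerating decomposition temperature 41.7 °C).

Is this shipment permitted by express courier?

Calcium hypochlorite: available-oxygen content 8.4 % by mass ≥ 4 % by mass → Class 5.1 (Oxidizer).
The polymerization initiator has self-accelerating decomposition temperature 17.9 °C, which is ≤ 55 °C, so it is Class 4.1 (Self-Reactive).
The organic peroxide kit has self-accelerating decomposition temperature 41.7 °C, which is ≤ 55 °C, so it is Class 4.1 (Self-Reactive).
Total Class 4.1: (three 5.7 oz packs = 485.64 g) + (three 5 oz packs = 426 g) = 911.64 g.
911.64 g is within the express courier limit of 1 kg for Class 4.1.
Class 5.1 quantity: two 107.5 kg packs = 215 kg.
215 kg ≤ 250 kg (express courier limit, Class 5.1) — within limit.
The segregation rule (Class 8 with Class 2.2) does not apply to Class 4.1 with Class 5.1.
Every hazard class is within its express courier limit and no segregation rule is violated.

Yes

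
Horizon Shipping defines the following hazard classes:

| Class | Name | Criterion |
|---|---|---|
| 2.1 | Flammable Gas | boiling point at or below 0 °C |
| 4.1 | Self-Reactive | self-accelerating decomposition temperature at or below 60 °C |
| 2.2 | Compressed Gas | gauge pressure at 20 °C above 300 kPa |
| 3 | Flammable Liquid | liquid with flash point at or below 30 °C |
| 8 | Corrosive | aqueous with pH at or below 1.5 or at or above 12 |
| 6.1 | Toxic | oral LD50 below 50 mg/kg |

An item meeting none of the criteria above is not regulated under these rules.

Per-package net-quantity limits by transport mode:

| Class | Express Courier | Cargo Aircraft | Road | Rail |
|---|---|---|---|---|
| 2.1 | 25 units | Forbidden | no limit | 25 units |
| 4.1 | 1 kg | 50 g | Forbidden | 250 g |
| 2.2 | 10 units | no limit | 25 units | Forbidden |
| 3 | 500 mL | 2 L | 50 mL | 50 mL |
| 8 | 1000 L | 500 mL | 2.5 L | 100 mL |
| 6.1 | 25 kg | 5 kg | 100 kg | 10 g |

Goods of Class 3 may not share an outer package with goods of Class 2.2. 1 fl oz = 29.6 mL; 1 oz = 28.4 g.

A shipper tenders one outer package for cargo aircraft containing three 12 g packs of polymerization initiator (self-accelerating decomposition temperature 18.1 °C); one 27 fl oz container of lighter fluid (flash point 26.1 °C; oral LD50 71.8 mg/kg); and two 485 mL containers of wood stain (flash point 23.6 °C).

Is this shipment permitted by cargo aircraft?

With self-accelerating decomposition temperature 18.1 °C (≤ 60 °C), the polymerization initiator falls in Class 4.1.
Flash point 26.1 °C meets the Class 3 criterion (Flammable Liquid), so the lighter fluid is Class 3.
The wood stain has flash point 23.6 °C, which is ≤ 30 °C, so it is Class 3 (Flammable Liquid).
Total Class 3: (one 27 fl oz container = 799.2 mL) + (two 485 mL containers = 970 mL) = 1769.2 mL.
That is within the Class 3 cargo aircraft limit of 2 L.
Class 4.1 quantity: three 12 g packs = 36 g.
36 g is within the cargo aircraft limit of 50 g for Class 4.1.
The segregation rule (Class 3 with Class 2.2) does not apply to Class 3 with Class 4.1.
Every hazard class is within its cargo aircraft limit and no segregation rule is violated.

Yes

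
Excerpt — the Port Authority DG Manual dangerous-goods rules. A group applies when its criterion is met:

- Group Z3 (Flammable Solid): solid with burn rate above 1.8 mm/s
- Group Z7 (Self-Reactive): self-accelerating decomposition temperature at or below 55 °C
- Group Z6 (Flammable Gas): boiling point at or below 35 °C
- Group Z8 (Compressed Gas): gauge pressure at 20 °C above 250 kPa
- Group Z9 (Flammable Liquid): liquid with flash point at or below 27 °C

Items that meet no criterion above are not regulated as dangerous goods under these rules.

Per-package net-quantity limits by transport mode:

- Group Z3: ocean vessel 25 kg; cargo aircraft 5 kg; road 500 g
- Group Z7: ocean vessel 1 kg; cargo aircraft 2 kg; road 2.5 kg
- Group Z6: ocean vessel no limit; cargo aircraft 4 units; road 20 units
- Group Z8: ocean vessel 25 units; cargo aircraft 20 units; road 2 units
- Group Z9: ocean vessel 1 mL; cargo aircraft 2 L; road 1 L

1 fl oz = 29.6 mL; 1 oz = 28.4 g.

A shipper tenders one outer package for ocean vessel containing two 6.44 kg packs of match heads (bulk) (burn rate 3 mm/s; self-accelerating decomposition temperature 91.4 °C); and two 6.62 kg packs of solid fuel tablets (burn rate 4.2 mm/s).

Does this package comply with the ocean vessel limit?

No

Match heads (bulk): burn rate 3 mm/s > 1.8 mm/s → Group Z3 (Flammable Solid).
Burn rate 4.2 mm/s meets the Group Z3 criterion (Flammable Solid), so the solid fuel tablets are Group Z3.
Total Group Z3: (two 6.44 kg packs = 12.88 kg) + (two 6.62 kg packs = 13.24 kg) = 26.12 kg.
26.12 kg > 25 kg (ocean vessel limit, Group Z3) — over the limit.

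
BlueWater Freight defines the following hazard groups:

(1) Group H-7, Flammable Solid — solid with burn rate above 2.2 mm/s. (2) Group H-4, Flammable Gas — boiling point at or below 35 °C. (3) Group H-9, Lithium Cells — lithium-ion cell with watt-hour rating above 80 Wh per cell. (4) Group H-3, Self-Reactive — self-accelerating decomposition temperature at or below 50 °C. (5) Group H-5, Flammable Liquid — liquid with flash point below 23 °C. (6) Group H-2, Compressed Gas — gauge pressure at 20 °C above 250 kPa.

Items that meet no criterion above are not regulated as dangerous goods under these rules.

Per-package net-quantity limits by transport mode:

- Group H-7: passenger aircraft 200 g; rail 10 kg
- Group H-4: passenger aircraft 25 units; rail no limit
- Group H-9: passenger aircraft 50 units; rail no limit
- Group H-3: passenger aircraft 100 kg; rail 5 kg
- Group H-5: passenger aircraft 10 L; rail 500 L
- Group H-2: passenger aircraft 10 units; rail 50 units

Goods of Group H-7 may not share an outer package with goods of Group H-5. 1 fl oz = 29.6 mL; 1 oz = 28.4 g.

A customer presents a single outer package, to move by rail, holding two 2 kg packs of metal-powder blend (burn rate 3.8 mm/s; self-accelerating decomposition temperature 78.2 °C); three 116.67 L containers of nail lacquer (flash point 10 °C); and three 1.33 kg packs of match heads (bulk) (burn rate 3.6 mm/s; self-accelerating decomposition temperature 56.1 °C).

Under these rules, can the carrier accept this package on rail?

With burn rate 3.8 mm/s (> 2.2 mm/s), the metal-powder blend falls in Group H-7.
Flash point 10 °C meets the Group H-5 criterion (Flammable Liquid), so the nail lacquer is Group H-5.
Burn rate 3.6 mm/s meets the Group H-7 criterion (Flammable Solid), so the match heads (bulk) are Group H-7.
Total Group H-7: (two 2 kg packs = 4 kg) + (three 1.33 kg packs = 3.99 kg) = 7.99 kg.
That is within the Group H-7 rail limit of 10 kg.
Group H-5 quantity: three 116.67 L containers = 350.01 L.
350.01 L is within the rail limit of 500 L for Group H-5.
Group H-7 and Group H-5 may not share an outer package.

No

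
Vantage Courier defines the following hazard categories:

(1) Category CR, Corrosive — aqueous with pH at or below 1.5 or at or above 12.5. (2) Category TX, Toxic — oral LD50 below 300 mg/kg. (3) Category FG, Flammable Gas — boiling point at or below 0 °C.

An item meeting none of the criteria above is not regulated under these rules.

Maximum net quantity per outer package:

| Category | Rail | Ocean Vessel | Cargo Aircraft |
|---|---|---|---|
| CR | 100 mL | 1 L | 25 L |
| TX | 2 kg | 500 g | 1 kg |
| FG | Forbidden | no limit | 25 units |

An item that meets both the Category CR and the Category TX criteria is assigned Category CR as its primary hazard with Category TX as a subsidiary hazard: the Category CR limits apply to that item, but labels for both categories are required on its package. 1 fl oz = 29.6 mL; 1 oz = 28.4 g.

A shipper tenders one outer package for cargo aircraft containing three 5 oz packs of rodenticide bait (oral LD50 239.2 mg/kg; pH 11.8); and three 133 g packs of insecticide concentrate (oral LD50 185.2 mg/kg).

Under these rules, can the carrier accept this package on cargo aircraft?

The rodenticide bait has oral LD50 239.2 mg/kg, which is < 300 mg/kg, so it is Category TX (Toxic).
The insecticide concentrate has oral LD50 185.2 mg/kg, which is < 300 mg/kg, so it is Category TX (Toxic).
Category TX net quantity: (three 5 oz packs = 426 g) + (three 133 g packs = 399 g) = 825 g.
825 g ≤ 1 kg (cargo aircraft limit, Category TX) — within limit.

Yes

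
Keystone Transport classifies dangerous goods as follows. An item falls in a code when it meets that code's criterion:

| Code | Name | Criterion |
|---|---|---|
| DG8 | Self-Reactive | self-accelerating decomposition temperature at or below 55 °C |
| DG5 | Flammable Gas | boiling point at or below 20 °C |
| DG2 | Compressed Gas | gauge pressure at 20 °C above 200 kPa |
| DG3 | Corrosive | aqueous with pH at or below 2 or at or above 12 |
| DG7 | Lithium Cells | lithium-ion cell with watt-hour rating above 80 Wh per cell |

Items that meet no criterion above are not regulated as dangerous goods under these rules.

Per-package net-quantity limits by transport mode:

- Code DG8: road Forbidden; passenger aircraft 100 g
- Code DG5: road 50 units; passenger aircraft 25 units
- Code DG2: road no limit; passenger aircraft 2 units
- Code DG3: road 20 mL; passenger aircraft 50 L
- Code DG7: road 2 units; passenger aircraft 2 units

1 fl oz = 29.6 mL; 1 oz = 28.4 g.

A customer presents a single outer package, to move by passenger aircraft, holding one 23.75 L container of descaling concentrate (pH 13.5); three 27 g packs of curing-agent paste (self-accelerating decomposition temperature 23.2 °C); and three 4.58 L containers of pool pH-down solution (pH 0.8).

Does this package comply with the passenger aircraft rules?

Yes

pH 13.5 meets the Code DG3 criterion (Corrosive), so the descaling concentrate is Code DG3.
Curing-agent paste: self-accelerating decomposition temperature 23.2 °C ≤ 55 °C → Code DG8 (Self-Reactive).
Pool pH-down solution: pH 0.8 ≤ 2 → Code DG3 (Corrosive).
Code DG8 quantity: three 27 g packs = 81 g.
That is within the Code DG8 passenger aircraft limit of 100 g.
Total Code DG3: 23.75 L + (three 4.58 L containers = 13.74 L) = 37.49 L.
That is within the Code DG3 passenger aircraft limit of 50 L.
Every hazard code is within its passenger aircraft limit and no segregation rule is violated.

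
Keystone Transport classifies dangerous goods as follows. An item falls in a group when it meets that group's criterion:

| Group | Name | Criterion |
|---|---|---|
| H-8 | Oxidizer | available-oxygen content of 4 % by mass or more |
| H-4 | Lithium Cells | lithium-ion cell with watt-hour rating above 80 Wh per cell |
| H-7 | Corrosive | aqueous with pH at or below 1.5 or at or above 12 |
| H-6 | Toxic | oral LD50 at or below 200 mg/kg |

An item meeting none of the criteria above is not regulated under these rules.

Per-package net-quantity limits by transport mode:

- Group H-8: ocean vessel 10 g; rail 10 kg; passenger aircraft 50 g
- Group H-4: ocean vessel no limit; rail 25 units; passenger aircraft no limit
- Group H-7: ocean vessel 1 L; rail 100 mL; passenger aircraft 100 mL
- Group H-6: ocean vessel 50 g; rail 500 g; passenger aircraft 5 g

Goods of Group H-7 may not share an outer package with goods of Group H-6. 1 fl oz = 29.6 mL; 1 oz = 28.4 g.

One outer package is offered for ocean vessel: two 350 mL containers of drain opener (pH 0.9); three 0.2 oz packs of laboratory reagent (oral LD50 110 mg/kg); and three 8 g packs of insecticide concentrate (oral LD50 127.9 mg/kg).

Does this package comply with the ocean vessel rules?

Drain opener: pH 0.9 ≤ 1.5 → Group H-7 (Corrosive).
Oral LD50 110 mg/kg meets the Group H-6 criterion (Toxic), so the laboratory reagent is Group H-6.
The insecticide concentrate has oral LD50 127.9 mg/kg, which is ≤ 200 mg/kg, so it is Group H-6 (Toxic).
Group H-7 quantity: two 350 mL containers = 700 mL.
700 mL ≤ 1 L (ocean vessel limit, Group H-7) — within limit.
Group H-6 net quantity: (three 0.2 oz packs = 17.04 g) + (three 8 g packs = 24 g) = 41.04 g.
41.04 g is within the ocean vessel limit of 50 g for Group H-6.
Group H-7 and Group H-6 may not share an outer package.

No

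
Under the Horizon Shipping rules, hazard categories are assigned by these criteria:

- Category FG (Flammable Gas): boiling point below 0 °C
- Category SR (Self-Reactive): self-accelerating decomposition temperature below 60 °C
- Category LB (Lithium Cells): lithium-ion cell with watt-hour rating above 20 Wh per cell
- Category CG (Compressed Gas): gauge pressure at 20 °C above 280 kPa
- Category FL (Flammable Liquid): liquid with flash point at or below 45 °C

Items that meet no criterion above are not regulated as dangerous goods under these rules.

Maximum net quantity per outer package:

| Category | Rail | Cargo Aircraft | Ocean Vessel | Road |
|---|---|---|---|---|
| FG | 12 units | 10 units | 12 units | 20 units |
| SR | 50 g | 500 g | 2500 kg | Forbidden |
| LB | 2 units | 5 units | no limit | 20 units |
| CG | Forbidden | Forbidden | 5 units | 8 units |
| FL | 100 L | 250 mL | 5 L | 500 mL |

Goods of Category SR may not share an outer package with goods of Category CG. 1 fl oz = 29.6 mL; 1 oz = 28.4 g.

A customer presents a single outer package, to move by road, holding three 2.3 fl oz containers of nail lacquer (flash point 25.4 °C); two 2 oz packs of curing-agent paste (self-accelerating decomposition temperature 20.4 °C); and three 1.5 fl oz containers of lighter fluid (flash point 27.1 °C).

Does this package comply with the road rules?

No

Nail lacquer: flash point 25.4 °C ≤ 45 °C → Category FL (Flammable Liquid).
With self-accelerating decomposition temperature 20.4 °C (< 60 °C), the curing-agent paste falls in Category SR.
Lighter fluid: flash point 27.1 °C ≤ 45 °C → Category FL (Flammable Liquid).
Category FL net quantity: (three 2.3 fl oz containers = 204.24 mL) + (three 1.5 fl oz containers = 133.2 mL) = 337.44 mL.
That is within the Category FL road limit of 500 mL.
Category SR quantity: two 2 oz packs = 113.6 g.
By road, Category SR is Forbidden regardless of quantity.
The segregation rule (Category SR with Category CG) does not apply to Category FL with Category SR.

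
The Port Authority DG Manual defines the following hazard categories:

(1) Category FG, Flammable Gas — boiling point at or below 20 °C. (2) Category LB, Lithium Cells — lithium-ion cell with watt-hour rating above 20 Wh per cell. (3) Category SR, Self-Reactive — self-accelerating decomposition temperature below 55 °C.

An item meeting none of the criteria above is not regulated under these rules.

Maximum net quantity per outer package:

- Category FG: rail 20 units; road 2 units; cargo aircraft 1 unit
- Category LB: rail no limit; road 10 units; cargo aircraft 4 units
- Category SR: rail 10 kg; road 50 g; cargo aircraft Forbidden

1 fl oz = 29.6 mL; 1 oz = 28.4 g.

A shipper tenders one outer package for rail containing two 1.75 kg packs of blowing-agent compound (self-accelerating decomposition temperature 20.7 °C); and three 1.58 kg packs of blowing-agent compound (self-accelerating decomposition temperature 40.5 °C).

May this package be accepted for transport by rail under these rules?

Yes

Self-accelerating decomposition temperature 20.7 °C meets the Category SR criterion (Self-Reactive), so the blowing-agent compound is Category SR.
The blowing-agent compound has self-accelerating decomposition temperature 40.5 °C, which is < 55 °C, so it is Category SR (Self-Reactive).
Total Category SR: (two 1.75 kg packs = 3.5 kg) + (three 1.58 kg packs = 4.74 kg) = 8.24 kg.
8.24 kg ≤ 10 kg (rail limit, Category SR) — within limit.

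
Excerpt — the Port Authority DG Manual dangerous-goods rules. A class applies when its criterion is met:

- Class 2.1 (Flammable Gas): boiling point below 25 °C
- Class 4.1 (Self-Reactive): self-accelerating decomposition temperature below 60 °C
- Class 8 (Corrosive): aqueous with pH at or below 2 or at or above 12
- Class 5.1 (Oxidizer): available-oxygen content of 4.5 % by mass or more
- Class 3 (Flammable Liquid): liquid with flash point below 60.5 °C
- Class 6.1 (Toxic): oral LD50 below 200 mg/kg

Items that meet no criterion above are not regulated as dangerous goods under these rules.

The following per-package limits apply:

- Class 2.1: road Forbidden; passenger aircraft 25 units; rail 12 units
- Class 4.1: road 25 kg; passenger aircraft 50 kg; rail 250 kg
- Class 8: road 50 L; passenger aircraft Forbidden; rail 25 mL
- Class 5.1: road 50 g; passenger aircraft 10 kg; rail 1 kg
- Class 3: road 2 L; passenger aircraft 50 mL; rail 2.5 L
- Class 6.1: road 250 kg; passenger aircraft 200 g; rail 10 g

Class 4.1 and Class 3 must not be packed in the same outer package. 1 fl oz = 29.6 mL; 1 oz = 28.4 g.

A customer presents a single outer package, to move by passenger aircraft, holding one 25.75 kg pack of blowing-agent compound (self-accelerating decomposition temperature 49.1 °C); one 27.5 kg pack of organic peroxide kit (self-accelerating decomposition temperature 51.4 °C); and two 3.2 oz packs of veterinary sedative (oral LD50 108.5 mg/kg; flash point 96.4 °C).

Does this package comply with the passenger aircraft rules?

No

The blowing-agent compound has self-accelerating decomposition temperature 49.1 °C, which is < 60 °C, so it is Class 4.1 (Self-Reactive).
Organic peroxide kit: self-accelerating decomposition temperature 51.4 °C < 60 °C → Class 4.1 (Self-Reactive).
Veterinary sedative: oral LD50 108.5 mg/kg < 200 mg/kg → Class 6.1 (Toxic).
Class 6.1 quantity: two 3.2 oz packs = 181.76 g.
That is within the Class 6.1 passenger aircraft limit of 200 g.
Total Class 4.1: 25.75 kg + 27.5 kg = 53.25 kg.
53.25 kg > 50 kg (passenger aircraft limit, Class 4.1) — over the limit.
The segregation rule (Class 4.1 with Class 3) does not apply to Class 6.1 with Class 4.1.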